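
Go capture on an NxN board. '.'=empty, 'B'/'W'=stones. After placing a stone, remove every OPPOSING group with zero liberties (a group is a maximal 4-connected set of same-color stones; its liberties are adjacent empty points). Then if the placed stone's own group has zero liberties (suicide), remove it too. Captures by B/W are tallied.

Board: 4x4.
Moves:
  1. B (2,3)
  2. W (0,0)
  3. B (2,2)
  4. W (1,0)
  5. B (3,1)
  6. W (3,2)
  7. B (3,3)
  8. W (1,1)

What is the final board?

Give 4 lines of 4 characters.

Answer: W...
WW..
..BB
.B.B

Derivation:
Move 1: B@(2,3) -> caps B=0 W=0
Move 2: W@(0,0) -> caps B=0 W=0
Move 3: B@(2,2) -> caps B=0 W=0
Move 4: W@(1,0) -> caps B=0 W=0
Move 5: B@(3,1) -> caps B=0 W=0
Move 6: W@(3,2) -> caps B=0 W=0
Move 7: B@(3,3) -> caps B=1 W=0
Move 8: W@(1,1) -> caps B=1 W=0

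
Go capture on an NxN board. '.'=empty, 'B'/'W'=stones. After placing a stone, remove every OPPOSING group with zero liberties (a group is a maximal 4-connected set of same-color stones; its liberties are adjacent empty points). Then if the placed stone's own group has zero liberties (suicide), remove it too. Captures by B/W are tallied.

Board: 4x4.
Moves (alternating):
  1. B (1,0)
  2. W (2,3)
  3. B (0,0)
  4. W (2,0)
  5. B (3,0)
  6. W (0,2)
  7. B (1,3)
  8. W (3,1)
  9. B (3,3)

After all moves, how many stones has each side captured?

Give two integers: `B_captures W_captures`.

Move 1: B@(1,0) -> caps B=0 W=0
Move 2: W@(2,3) -> caps B=0 W=0
Move 3: B@(0,0) -> caps B=0 W=0
Move 4: W@(2,0) -> caps B=0 W=0
Move 5: B@(3,0) -> caps B=0 W=0
Move 6: W@(0,2) -> caps B=0 W=0
Move 7: B@(1,3) -> caps B=0 W=0
Move 8: W@(3,1) -> caps B=0 W=1
Move 9: B@(3,3) -> caps B=0 W=1

Answer: 0 1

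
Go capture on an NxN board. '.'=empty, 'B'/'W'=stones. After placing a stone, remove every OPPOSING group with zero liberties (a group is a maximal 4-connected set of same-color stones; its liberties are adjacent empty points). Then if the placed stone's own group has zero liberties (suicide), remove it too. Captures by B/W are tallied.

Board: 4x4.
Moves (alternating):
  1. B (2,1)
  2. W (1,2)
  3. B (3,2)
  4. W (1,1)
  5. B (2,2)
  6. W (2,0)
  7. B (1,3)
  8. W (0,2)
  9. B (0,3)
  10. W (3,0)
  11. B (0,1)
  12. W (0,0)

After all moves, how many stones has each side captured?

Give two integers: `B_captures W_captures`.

Move 1: B@(2,1) -> caps B=0 W=0
Move 2: W@(1,2) -> caps B=0 W=0
Move 3: B@(3,2) -> caps B=0 W=0
Move 4: W@(1,1) -> caps B=0 W=0
Move 5: B@(2,2) -> caps B=0 W=0
Move 6: W@(2,0) -> caps B=0 W=0
Move 7: B@(1,3) -> caps B=0 W=0
Move 8: W@(0,2) -> caps B=0 W=0
Move 9: B@(0,3) -> caps B=0 W=0
Move 10: W@(3,0) -> caps B=0 W=0
Move 11: B@(0,1) -> caps B=0 W=0
Move 12: W@(0,0) -> caps B=0 W=1

Answer: 0 1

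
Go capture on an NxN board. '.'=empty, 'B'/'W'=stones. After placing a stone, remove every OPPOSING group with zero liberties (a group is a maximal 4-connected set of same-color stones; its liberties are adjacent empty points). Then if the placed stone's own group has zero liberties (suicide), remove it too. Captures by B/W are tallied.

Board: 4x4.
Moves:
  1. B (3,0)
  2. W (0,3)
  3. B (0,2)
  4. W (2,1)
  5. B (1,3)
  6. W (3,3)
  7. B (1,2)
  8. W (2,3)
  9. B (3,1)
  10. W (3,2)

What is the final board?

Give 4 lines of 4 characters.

Answer: ..B.
..BB
.W.W
BBWW

Derivation:
Move 1: B@(3,0) -> caps B=0 W=0
Move 2: W@(0,3) -> caps B=0 W=0
Move 3: B@(0,2) -> caps B=0 W=0
Move 4: W@(2,1) -> caps B=0 W=0
Move 5: B@(1,3) -> caps B=1 W=0
Move 6: W@(3,3) -> caps B=1 W=0
Move 7: B@(1,2) -> caps B=1 W=0
Move 8: W@(2,3) -> caps B=1 W=0
Move 9: B@(3,1) -> caps B=1 W=0
Move 10: W@(3,2) -> caps B=1 W=0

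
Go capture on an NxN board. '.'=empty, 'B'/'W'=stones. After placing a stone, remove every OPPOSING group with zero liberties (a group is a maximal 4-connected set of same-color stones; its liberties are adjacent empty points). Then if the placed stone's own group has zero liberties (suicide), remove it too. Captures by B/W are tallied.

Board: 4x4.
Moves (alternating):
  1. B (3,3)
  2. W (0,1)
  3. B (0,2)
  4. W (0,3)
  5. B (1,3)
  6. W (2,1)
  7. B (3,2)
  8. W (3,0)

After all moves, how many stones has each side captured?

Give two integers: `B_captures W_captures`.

Answer: 1 0

Derivation:
Move 1: B@(3,3) -> caps B=0 W=0
Move 2: W@(0,1) -> caps B=0 W=0
Move 3: B@(0,2) -> caps B=0 W=0
Move 4: W@(0,3) -> caps B=0 W=0
Move 5: B@(1,3) -> caps B=1 W=0
Move 6: W@(2,1) -> caps B=1 W=0
Move 7: B@(3,2) -> caps B=1 W=0
Move 8: W@(3,0) -> caps B=1 W=0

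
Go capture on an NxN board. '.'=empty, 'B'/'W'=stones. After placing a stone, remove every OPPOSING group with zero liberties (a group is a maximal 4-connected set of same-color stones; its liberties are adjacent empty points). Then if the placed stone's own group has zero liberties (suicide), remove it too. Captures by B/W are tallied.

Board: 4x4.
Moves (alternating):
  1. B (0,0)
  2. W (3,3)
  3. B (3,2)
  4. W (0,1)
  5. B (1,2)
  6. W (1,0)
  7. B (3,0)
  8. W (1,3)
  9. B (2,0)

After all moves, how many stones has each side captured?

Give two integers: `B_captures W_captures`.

Answer: 0 1

Derivation:
Move 1: B@(0,0) -> caps B=0 W=0
Move 2: W@(3,3) -> caps B=0 W=0
Move 3: B@(3,2) -> caps B=0 W=0
Move 4: W@(0,1) -> caps B=0 W=0
Move 5: B@(1,2) -> caps B=0 W=0
Move 6: W@(1,0) -> caps B=0 W=1
Move 7: B@(3,0) -> caps B=0 W=1
Move 8: W@(1,3) -> caps B=0 W=1
Move 9: B@(2,0) -> caps B=0 W=1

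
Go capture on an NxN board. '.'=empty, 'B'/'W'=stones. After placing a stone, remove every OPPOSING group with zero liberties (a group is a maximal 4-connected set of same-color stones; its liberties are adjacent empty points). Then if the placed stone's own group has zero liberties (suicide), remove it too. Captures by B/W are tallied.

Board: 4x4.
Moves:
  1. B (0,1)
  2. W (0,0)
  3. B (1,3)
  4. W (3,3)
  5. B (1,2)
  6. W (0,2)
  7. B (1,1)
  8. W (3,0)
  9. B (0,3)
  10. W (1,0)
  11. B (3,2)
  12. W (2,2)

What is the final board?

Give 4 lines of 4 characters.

Answer: WB.B
WBBB
..W.
W.BW

Derivation:
Move 1: B@(0,1) -> caps B=0 W=0
Move 2: W@(0,0) -> caps B=0 W=0
Move 3: B@(1,3) -> caps B=0 W=0
Move 4: W@(3,3) -> caps B=0 W=0
Move 5: B@(1,2) -> caps B=0 W=0
Move 6: W@(0,2) -> caps B=0 W=0
Move 7: B@(1,1) -> caps B=0 W=0
Move 8: W@(3,0) -> caps B=0 W=0
Move 9: B@(0,3) -> caps B=1 W=0
Move 10: W@(1,0) -> caps B=1 W=0
Move 11: B@(3,2) -> caps B=1 W=0
Move 12: W@(2,2) -> caps B=1 W=0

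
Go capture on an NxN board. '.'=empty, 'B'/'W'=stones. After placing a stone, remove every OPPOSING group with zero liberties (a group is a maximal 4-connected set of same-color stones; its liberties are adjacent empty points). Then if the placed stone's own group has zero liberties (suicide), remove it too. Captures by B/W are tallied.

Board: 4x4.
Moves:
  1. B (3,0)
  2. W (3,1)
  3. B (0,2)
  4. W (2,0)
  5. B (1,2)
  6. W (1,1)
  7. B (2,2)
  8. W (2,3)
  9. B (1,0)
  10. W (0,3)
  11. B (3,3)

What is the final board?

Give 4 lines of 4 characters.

Move 1: B@(3,0) -> caps B=0 W=0
Move 2: W@(3,1) -> caps B=0 W=0
Move 3: B@(0,2) -> caps B=0 W=0
Move 4: W@(2,0) -> caps B=0 W=1
Move 5: B@(1,2) -> caps B=0 W=1
Move 6: W@(1,1) -> caps B=0 W=1
Move 7: B@(2,2) -> caps B=0 W=1
Move 8: W@(2,3) -> caps B=0 W=1
Move 9: B@(1,0) -> caps B=0 W=1
Move 10: W@(0,3) -> caps B=0 W=1
Move 11: B@(3,3) -> caps B=0 W=1

Answer: ..BW
BWB.
W.BW
.W.B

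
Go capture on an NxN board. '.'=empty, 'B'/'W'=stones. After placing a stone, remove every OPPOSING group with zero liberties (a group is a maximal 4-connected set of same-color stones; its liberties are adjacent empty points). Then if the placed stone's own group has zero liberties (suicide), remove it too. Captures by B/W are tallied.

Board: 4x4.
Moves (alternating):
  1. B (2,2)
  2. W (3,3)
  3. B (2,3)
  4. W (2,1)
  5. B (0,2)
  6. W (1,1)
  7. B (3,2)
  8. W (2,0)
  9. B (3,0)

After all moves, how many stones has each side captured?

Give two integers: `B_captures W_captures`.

Move 1: B@(2,2) -> caps B=0 W=0
Move 2: W@(3,3) -> caps B=0 W=0
Move 3: B@(2,3) -> caps B=0 W=0
Move 4: W@(2,1) -> caps B=0 W=0
Move 5: B@(0,2) -> caps B=0 W=0
Move 6: W@(1,1) -> caps B=0 W=0
Move 7: B@(3,2) -> caps B=1 W=0
Move 8: W@(2,0) -> caps B=1 W=0
Move 9: B@(3,0) -> caps B=1 W=0

Answer: 1 0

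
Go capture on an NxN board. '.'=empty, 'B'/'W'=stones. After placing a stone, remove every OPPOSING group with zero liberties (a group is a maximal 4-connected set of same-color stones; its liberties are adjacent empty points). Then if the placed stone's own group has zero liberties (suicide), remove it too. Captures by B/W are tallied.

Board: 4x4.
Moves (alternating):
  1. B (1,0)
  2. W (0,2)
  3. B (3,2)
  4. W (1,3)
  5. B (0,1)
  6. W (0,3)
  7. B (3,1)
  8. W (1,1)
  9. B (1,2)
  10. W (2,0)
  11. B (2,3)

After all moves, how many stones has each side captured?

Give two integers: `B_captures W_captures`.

Move 1: B@(1,0) -> caps B=0 W=0
Move 2: W@(0,2) -> caps B=0 W=0
Move 3: B@(3,2) -> caps B=0 W=0
Move 4: W@(1,3) -> caps B=0 W=0
Move 5: B@(0,1) -> caps B=0 W=0
Move 6: W@(0,3) -> caps B=0 W=0
Move 7: B@(3,1) -> caps B=0 W=0
Move 8: W@(1,1) -> caps B=0 W=0
Move 9: B@(1,2) -> caps B=0 W=0
Move 10: W@(2,0) -> caps B=0 W=0
Move 11: B@(2,3) -> caps B=3 W=0

Answer: 3 0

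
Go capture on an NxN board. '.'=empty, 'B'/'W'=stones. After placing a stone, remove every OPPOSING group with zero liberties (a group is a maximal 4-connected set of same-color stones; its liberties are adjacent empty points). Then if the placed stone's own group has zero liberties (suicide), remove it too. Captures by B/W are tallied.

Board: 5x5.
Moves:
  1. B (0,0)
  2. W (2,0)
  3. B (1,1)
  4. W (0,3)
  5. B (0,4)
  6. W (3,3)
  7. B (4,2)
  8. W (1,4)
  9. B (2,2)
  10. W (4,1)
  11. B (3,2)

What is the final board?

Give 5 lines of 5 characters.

Answer: B..W.
.B..W
W.B..
..BW.
.WB..

Derivation:
Move 1: B@(0,0) -> caps B=0 W=0
Move 2: W@(2,0) -> caps B=0 W=0
Move 3: B@(1,1) -> caps B=0 W=0
Move 4: W@(0,3) -> caps B=0 W=0
Move 5: B@(0,4) -> caps B=0 W=0
Move 6: W@(3,3) -> caps B=0 W=0
Move 7: B@(4,2) -> caps B=0 W=0
Move 8: W@(1,4) -> caps B=0 W=1
Move 9: B@(2,2) -> caps B=0 W=1
Move 10: W@(4,1) -> caps B=0 W=1
Move 11: B@(3,2) -> caps B=0 W=1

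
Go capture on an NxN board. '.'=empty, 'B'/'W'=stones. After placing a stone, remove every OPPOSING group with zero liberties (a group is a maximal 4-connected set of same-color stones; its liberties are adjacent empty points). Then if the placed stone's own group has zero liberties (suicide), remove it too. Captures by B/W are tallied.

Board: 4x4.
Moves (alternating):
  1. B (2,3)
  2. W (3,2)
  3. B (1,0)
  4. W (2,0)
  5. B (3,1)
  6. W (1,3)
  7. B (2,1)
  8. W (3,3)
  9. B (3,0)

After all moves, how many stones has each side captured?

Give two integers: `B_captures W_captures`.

Answer: 1 0

Derivation:
Move 1: B@(2,3) -> caps B=0 W=0
Move 2: W@(3,2) -> caps B=0 W=0
Move 3: B@(1,0) -> caps B=0 W=0
Move 4: W@(2,0) -> caps B=0 W=0
Move 5: B@(3,1) -> caps B=0 W=0
Move 6: W@(1,3) -> caps B=0 W=0
Move 7: B@(2,1) -> caps B=0 W=0
Move 8: W@(3,3) -> caps B=0 W=0
Move 9: B@(3,0) -> caps B=1 W=0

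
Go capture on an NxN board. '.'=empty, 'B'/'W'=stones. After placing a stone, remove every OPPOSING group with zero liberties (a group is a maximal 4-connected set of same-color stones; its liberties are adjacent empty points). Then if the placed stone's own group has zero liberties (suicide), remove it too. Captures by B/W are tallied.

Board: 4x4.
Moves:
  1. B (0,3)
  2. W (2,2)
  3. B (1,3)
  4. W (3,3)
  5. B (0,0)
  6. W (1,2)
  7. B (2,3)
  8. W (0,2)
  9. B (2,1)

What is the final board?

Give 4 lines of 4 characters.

Move 1: B@(0,3) -> caps B=0 W=0
Move 2: W@(2,2) -> caps B=0 W=0
Move 3: B@(1,3) -> caps B=0 W=0
Move 4: W@(3,3) -> caps B=0 W=0
Move 5: B@(0,0) -> caps B=0 W=0
Move 6: W@(1,2) -> caps B=0 W=0
Move 7: B@(2,3) -> caps B=0 W=0
Move 8: W@(0,2) -> caps B=0 W=3
Move 9: B@(2,1) -> caps B=0 W=3

Answer: B.W.
..W.
.BW.
...W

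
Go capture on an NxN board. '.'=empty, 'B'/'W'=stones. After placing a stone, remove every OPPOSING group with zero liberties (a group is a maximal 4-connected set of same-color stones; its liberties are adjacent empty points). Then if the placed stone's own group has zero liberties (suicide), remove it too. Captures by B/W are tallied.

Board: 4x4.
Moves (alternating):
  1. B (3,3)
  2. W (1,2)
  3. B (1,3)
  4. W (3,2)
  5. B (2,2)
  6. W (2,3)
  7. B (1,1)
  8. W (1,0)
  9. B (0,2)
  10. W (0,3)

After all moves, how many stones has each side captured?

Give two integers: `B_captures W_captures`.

Move 1: B@(3,3) -> caps B=0 W=0
Move 2: W@(1,2) -> caps B=0 W=0
Move 3: B@(1,3) -> caps B=0 W=0
Move 4: W@(3,2) -> caps B=0 W=0
Move 5: B@(2,2) -> caps B=0 W=0
Move 6: W@(2,3) -> caps B=0 W=1
Move 7: B@(1,1) -> caps B=0 W=1
Move 8: W@(1,0) -> caps B=0 W=1
Move 9: B@(0,2) -> caps B=1 W=1
Move 10: W@(0,3) -> caps B=1 W=1

Answer: 1 1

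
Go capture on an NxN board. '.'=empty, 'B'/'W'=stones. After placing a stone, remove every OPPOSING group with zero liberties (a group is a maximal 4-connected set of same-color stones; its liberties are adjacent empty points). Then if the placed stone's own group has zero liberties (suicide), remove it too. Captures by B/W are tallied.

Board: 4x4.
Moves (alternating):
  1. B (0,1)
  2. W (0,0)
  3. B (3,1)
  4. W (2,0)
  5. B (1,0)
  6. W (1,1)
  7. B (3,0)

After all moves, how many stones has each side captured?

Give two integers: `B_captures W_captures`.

Answer: 1 0

Derivation:
Move 1: B@(0,1) -> caps B=0 W=0
Move 2: W@(0,0) -> caps B=0 W=0
Move 3: B@(3,1) -> caps B=0 W=0
Move 4: W@(2,0) -> caps B=0 W=0
Move 5: B@(1,0) -> caps B=1 W=0
Move 6: W@(1,1) -> caps B=1 W=0
Move 7: B@(3,0) -> caps B=1 W=0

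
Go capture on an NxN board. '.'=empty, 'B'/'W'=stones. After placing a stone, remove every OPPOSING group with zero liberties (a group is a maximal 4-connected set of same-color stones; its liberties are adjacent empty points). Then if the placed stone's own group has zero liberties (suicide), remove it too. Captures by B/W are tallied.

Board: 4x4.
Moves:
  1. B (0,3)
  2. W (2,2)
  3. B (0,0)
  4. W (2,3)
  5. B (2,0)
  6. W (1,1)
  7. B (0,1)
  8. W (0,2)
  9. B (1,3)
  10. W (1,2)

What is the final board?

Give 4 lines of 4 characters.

Move 1: B@(0,3) -> caps B=0 W=0
Move 2: W@(2,2) -> caps B=0 W=0
Move 3: B@(0,0) -> caps B=0 W=0
Move 4: W@(2,3) -> caps B=0 W=0
Move 5: B@(2,0) -> caps B=0 W=0
Move 6: W@(1,1) -> caps B=0 W=0
Move 7: B@(0,1) -> caps B=0 W=0
Move 8: W@(0,2) -> caps B=0 W=0
Move 9: B@(1,3) -> caps B=0 W=0
Move 10: W@(1,2) -> caps B=0 W=2

Answer: BBW.
.WW.
B.WW
....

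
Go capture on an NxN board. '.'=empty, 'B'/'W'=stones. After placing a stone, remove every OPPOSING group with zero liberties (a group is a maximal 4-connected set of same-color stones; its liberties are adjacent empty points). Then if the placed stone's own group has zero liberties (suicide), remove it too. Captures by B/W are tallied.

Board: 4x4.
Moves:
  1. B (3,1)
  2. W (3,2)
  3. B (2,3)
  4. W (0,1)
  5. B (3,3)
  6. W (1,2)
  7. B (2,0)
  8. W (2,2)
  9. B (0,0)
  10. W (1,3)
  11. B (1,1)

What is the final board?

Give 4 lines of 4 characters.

Answer: BW..
.BWW
B.W.
.BW.

Derivation:
Move 1: B@(3,1) -> caps B=0 W=0
Move 2: W@(3,2) -> caps B=0 W=0
Move 3: B@(2,3) -> caps B=0 W=0
Move 4: W@(0,1) -> caps B=0 W=0
Move 5: B@(3,3) -> caps B=0 W=0
Move 6: W@(1,2) -> caps B=0 W=0
Move 7: B@(2,0) -> caps B=0 W=0
Move 8: W@(2,2) -> caps B=0 W=0
Move 9: B@(0,0) -> caps B=0 W=0
Move 10: W@(1,3) -> caps B=0 W=2
Move 11: B@(1,1) -> caps B=0 W=2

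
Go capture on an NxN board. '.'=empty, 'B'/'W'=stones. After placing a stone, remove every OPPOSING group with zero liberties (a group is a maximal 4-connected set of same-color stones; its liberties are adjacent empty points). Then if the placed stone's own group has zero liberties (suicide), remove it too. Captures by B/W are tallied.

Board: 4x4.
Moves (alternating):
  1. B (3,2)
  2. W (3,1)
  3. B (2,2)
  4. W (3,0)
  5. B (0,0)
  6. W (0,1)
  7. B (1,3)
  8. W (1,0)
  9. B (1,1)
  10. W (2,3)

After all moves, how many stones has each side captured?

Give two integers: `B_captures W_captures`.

Move 1: B@(3,2) -> caps B=0 W=0
Move 2: W@(3,1) -> caps B=0 W=0
Move 3: B@(2,2) -> caps B=0 W=0
Move 4: W@(3,0) -> caps B=0 W=0
Move 5: B@(0,0) -> caps B=0 W=0
Move 6: W@(0,1) -> caps B=0 W=0
Move 7: B@(1,3) -> caps B=0 W=0
Move 8: W@(1,0) -> caps B=0 W=1
Move 9: B@(1,1) -> caps B=0 W=1
Move 10: W@(2,3) -> caps B=0 W=1

Answer: 0 1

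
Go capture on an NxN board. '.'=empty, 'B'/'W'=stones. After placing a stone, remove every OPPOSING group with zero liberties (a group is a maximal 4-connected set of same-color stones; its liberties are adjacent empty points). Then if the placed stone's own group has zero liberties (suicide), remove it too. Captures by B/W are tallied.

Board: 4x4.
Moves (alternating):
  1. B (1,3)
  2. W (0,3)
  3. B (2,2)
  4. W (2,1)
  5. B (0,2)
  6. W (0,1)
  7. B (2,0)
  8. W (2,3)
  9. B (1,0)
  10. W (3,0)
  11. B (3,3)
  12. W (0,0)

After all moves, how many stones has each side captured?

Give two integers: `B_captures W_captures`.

Move 1: B@(1,3) -> caps B=0 W=0
Move 2: W@(0,3) -> caps B=0 W=0
Move 3: B@(2,2) -> caps B=0 W=0
Move 4: W@(2,1) -> caps B=0 W=0
Move 5: B@(0,2) -> caps B=1 W=0
Move 6: W@(0,1) -> caps B=1 W=0
Move 7: B@(2,0) -> caps B=1 W=0
Move 8: W@(2,3) -> caps B=1 W=0
Move 9: B@(1,0) -> caps B=1 W=0
Move 10: W@(3,0) -> caps B=1 W=0
Move 11: B@(3,3) -> caps B=2 W=0
Move 12: W@(0,0) -> caps B=2 W=0

Answer: 2 0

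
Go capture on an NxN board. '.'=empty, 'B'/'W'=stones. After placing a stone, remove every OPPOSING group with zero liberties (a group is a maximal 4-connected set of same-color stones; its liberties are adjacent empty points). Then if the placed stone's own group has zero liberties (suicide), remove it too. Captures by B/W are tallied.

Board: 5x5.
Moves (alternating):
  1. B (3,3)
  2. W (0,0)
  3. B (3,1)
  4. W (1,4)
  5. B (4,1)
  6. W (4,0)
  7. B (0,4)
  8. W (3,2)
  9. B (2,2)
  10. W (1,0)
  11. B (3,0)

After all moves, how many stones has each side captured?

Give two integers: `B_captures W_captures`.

Move 1: B@(3,3) -> caps B=0 W=0
Move 2: W@(0,0) -> caps B=0 W=0
Move 3: B@(3,1) -> caps B=0 W=0
Move 4: W@(1,4) -> caps B=0 W=0
Move 5: B@(4,1) -> caps B=0 W=0
Move 6: W@(4,0) -> caps B=0 W=0
Move 7: B@(0,4) -> caps B=0 W=0
Move 8: W@(3,2) -> caps B=0 W=0
Move 9: B@(2,2) -> caps B=0 W=0
Move 10: W@(1,0) -> caps B=0 W=0
Move 11: B@(3,0) -> caps B=1 W=0

Answer: 1 0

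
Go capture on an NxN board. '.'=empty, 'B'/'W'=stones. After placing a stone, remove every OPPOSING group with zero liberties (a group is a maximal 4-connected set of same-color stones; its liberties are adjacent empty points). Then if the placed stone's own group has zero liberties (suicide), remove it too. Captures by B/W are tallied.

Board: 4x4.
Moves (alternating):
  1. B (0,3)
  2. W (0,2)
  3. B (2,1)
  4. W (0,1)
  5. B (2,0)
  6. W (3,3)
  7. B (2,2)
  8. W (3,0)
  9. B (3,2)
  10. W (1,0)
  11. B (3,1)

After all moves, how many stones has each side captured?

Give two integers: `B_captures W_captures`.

Answer: 1 0

Derivation:
Move 1: B@(0,3) -> caps B=0 W=0
Move 2: W@(0,2) -> caps B=0 W=0
Move 3: B@(2,1) -> caps B=0 W=0
Move 4: W@(0,1) -> caps B=0 W=0
Move 5: B@(2,0) -> caps B=0 W=0
Move 6: W@(3,3) -> caps B=0 W=0
Move 7: B@(2,2) -> caps B=0 W=0
Move 8: W@(3,0) -> caps B=0 W=0
Move 9: B@(3,2) -> caps B=0 W=0
Move 10: W@(1,0) -> caps B=0 W=0
Move 11: B@(3,1) -> caps B=1 W=0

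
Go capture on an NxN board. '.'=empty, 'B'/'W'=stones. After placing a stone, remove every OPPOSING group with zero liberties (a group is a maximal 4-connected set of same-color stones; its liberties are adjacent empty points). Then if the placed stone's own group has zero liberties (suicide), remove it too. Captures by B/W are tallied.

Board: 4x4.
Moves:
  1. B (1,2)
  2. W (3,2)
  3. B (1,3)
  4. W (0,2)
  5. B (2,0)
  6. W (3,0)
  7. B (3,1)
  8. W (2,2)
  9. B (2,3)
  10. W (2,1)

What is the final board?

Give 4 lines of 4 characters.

Answer: ..W.
..BB
BWWB
.BW.

Derivation:
Move 1: B@(1,2) -> caps B=0 W=0
Move 2: W@(3,2) -> caps B=0 W=0
Move 3: B@(1,3) -> caps B=0 W=0
Move 4: W@(0,2) -> caps B=0 W=0
Move 5: B@(2,0) -> caps B=0 W=0
Move 6: W@(3,0) -> caps B=0 W=0
Move 7: B@(3,1) -> caps B=1 W=0
Move 8: W@(2,2) -> caps B=1 W=0
Move 9: B@(2,3) -> caps B=1 W=0
Move 10: W@(2,1) -> caps B=1 W=0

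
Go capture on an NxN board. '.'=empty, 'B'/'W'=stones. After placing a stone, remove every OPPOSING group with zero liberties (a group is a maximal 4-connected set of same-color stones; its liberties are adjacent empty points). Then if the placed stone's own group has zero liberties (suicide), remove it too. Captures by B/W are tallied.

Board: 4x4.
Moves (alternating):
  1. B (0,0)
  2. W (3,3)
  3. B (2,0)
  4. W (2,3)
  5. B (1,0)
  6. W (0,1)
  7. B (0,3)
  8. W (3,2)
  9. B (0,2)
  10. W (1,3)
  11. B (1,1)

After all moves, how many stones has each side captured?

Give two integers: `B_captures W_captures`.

Answer: 1 0

Derivation:
Move 1: B@(0,0) -> caps B=0 W=0
Move 2: W@(3,3) -> caps B=0 W=0
Move 3: B@(2,0) -> caps B=0 W=0
Move 4: W@(2,3) -> caps B=0 W=0
Move 5: B@(1,0) -> caps B=0 W=0
Move 6: W@(0,1) -> caps B=0 W=0
Move 7: B@(0,3) -> caps B=0 W=0
Move 8: W@(3,2) -> caps B=0 W=0
Move 9: B@(0,2) -> caps B=0 W=0
Move 10: W@(1,3) -> caps B=0 W=0
Move 11: B@(1,1) -> caps B=1 W=0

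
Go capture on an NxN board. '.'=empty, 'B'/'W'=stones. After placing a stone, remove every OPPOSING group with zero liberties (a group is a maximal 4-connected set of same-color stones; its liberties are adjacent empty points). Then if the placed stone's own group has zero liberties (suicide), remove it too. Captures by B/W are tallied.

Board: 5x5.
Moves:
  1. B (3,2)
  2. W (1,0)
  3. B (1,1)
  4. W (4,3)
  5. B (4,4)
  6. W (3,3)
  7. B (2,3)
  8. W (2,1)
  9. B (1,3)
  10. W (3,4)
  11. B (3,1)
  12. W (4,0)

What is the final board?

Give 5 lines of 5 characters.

Answer: .....
WB.B.
.W.B.
.BBWW
W..W.

Derivation:
Move 1: B@(3,2) -> caps B=0 W=0
Move 2: W@(1,0) -> caps B=0 W=0
Move 3: B@(1,1) -> caps B=0 W=0
Move 4: W@(4,3) -> caps B=0 W=0
Move 5: B@(4,4) -> caps B=0 W=0
Move 6: W@(3,3) -> caps B=0 W=0
Move 7: B@(2,3) -> caps B=0 W=0
Move 8: W@(2,1) -> caps B=0 W=0
Move 9: B@(1,3) -> caps B=0 W=0
Move 10: W@(3,4) -> caps B=0 W=1
Move 11: B@(3,1) -> caps B=0 W=1
Move 12: W@(4,0) -> caps B=0 W=1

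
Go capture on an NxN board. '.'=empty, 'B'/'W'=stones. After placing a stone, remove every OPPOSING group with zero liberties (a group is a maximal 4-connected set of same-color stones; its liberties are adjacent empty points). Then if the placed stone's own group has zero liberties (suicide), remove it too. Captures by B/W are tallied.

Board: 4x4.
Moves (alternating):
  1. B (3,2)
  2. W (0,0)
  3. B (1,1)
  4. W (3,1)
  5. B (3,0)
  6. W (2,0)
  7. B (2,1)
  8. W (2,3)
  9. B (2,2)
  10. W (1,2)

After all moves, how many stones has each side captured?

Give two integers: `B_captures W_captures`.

Move 1: B@(3,2) -> caps B=0 W=0
Move 2: W@(0,0) -> caps B=0 W=0
Move 3: B@(1,1) -> caps B=0 W=0
Move 4: W@(3,1) -> caps B=0 W=0
Move 5: B@(3,0) -> caps B=0 W=0
Move 6: W@(2,0) -> caps B=0 W=1
Move 7: B@(2,1) -> caps B=0 W=1
Move 8: W@(2,3) -> caps B=0 W=1
Move 9: B@(2,2) -> caps B=0 W=1
Move 10: W@(1,2) -> caps B=0 W=1

Answer: 0 1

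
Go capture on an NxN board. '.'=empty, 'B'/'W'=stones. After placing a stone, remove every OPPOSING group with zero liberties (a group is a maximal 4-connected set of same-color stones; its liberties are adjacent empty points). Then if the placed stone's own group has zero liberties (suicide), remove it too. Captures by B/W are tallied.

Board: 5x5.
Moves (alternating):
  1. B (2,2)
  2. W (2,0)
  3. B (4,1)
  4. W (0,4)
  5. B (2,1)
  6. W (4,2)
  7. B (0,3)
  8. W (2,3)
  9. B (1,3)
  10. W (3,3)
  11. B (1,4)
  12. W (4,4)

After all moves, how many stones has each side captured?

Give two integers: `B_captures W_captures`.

Move 1: B@(2,2) -> caps B=0 W=0
Move 2: W@(2,0) -> caps B=0 W=0
Move 3: B@(4,1) -> caps B=0 W=0
Move 4: W@(0,4) -> caps B=0 W=0
Move 5: B@(2,1) -> caps B=0 W=0
Move 6: W@(4,2) -> caps B=0 W=0
Move 7: B@(0,3) -> caps B=0 W=0
Move 8: W@(2,3) -> caps B=0 W=0
Move 9: B@(1,3) -> caps B=0 W=0
Move 10: W@(3,3) -> caps B=0 W=0
Move 11: B@(1,4) -> caps B=1 W=0
Move 12: W@(4,4) -> caps B=1 W=0

Answer: 1 0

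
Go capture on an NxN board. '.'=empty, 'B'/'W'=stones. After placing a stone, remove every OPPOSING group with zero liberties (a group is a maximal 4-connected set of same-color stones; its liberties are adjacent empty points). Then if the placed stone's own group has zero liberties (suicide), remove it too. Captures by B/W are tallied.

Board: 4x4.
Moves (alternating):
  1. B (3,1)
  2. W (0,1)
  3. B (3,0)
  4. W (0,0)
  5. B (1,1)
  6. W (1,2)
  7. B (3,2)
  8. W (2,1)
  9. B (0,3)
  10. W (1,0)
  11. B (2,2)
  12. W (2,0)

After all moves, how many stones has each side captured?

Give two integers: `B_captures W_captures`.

Move 1: B@(3,1) -> caps B=0 W=0
Move 2: W@(0,1) -> caps B=0 W=0
Move 3: B@(3,0) -> caps B=0 W=0
Move 4: W@(0,0) -> caps B=0 W=0
Move 5: B@(1,1) -> caps B=0 W=0
Move 6: W@(1,2) -> caps B=0 W=0
Move 7: B@(3,2) -> caps B=0 W=0
Move 8: W@(2,1) -> caps B=0 W=0
Move 9: B@(0,3) -> caps B=0 W=0
Move 10: W@(1,0) -> caps B=0 W=1
Move 11: B@(2,2) -> caps B=0 W=1
Move 12: W@(2,0) -> caps B=0 W=1

Answer: 0 1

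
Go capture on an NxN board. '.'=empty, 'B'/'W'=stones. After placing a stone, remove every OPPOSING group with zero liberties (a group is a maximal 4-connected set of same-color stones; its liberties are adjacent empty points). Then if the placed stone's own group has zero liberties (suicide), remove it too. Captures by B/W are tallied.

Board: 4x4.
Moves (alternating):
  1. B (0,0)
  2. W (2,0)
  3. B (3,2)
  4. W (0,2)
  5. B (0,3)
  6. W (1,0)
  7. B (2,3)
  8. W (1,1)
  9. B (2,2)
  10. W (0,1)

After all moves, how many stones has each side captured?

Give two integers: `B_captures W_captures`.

Answer: 0 1

Derivation:
Move 1: B@(0,0) -> caps B=0 W=0
Move 2: W@(2,0) -> caps B=0 W=0
Move 3: B@(3,2) -> caps B=0 W=0
Move 4: W@(0,2) -> caps B=0 W=0
Move 5: B@(0,3) -> caps B=0 W=0
Move 6: W@(1,0) -> caps B=0 W=0
Move 7: B@(2,3) -> caps B=0 W=0
Move 8: W@(1,1) -> caps B=0 W=0
Move 9: B@(2,2) -> caps B=0 W=0
Move 10: W@(0,1) -> caps B=0 W=1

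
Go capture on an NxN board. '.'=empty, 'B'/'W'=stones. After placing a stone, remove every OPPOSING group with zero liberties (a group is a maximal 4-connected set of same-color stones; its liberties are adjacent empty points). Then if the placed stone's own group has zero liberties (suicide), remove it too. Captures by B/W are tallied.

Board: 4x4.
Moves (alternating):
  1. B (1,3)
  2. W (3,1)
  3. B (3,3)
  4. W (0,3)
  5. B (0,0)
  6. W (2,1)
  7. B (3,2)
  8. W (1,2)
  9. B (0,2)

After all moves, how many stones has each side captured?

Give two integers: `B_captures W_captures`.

Move 1: B@(1,3) -> caps B=0 W=0
Move 2: W@(3,1) -> caps B=0 W=0
Move 3: B@(3,3) -> caps B=0 W=0
Move 4: W@(0,3) -> caps B=0 W=0
Move 5: B@(0,0) -> caps B=0 W=0
Move 6: W@(2,1) -> caps B=0 W=0
Move 7: B@(3,2) -> caps B=0 W=0
Move 8: W@(1,2) -> caps B=0 W=0
Move 9: B@(0,2) -> caps B=1 W=0

Answer: 1 0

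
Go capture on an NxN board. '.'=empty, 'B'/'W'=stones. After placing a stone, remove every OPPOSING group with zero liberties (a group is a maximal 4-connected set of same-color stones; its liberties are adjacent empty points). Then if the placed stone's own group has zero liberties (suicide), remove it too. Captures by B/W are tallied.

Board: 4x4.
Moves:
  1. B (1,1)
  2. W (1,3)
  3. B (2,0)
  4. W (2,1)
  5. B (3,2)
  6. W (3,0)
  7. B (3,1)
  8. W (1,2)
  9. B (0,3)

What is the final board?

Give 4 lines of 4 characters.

Answer: ...B
.BWW
BW..
.BB.

Derivation:
Move 1: B@(1,1) -> caps B=0 W=0
Move 2: W@(1,3) -> caps B=0 W=0
Move 3: B@(2,0) -> caps B=0 W=0
Move 4: W@(2,1) -> caps B=0 W=0
Move 5: B@(3,2) -> caps B=0 W=0
Move 6: W@(3,0) -> caps B=0 W=0
Move 7: B@(3,1) -> caps B=1 W=0
Move 8: W@(1,2) -> caps B=1 W=0
Move 9: B@(0,3) -> caps B=1 W=0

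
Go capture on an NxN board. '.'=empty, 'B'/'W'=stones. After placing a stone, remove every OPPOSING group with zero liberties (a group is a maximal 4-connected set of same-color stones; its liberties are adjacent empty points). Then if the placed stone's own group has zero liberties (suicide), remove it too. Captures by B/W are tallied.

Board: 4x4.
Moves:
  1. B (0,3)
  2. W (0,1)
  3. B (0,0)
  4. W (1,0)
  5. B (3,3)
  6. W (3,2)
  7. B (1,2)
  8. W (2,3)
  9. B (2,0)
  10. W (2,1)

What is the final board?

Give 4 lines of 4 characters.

Move 1: B@(0,3) -> caps B=0 W=0
Move 2: W@(0,1) -> caps B=0 W=0
Move 3: B@(0,0) -> caps B=0 W=0
Move 4: W@(1,0) -> caps B=0 W=1
Move 5: B@(3,3) -> caps B=0 W=1
Move 6: W@(3,2) -> caps B=0 W=1
Move 7: B@(1,2) -> caps B=0 W=1
Move 8: W@(2,3) -> caps B=0 W=2
Move 9: B@(2,0) -> caps B=0 W=2
Move 10: W@(2,1) -> caps B=0 W=2

Answer: .W.B
W.B.
BW.W
..W.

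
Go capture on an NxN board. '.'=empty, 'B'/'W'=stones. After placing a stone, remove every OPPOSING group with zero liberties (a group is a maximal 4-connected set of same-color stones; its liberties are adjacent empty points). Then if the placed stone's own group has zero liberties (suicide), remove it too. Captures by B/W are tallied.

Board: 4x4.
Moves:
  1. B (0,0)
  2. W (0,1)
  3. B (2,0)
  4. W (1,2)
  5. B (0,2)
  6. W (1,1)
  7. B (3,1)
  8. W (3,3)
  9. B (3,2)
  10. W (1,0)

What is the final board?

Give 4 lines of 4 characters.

Answer: .WB.
WWW.
B...
.BBW

Derivation:
Move 1: B@(0,0) -> caps B=0 W=0
Move 2: W@(0,1) -> caps B=0 W=0
Move 3: B@(2,0) -> caps B=0 W=0
Move 4: W@(1,2) -> caps B=0 W=0
Move 5: B@(0,2) -> caps B=0 W=0
Move 6: W@(1,1) -> caps B=0 W=0
Move 7: B@(3,1) -> caps B=0 W=0
Move 8: W@(3,3) -> caps B=0 W=0
Move 9: B@(3,2) -> caps B=0 W=0
Move 10: W@(1,0) -> caps B=0 W=1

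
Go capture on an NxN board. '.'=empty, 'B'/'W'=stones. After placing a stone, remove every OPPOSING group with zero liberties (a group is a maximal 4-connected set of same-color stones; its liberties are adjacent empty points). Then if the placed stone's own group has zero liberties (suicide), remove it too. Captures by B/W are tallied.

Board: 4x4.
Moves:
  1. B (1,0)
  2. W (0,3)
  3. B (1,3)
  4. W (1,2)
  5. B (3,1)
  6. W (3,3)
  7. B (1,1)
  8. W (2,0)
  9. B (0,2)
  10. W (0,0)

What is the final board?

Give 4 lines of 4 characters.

Answer: W.B.
BBWB
W...
.B.W

Derivation:
Move 1: B@(1,0) -> caps B=0 W=0
Move 2: W@(0,3) -> caps B=0 W=0
Move 3: B@(1,3) -> caps B=0 W=0
Move 4: W@(1,2) -> caps B=0 W=0
Move 5: B@(3,1) -> caps B=0 W=0
Move 6: W@(3,3) -> caps B=0 W=0
Move 7: B@(1,1) -> caps B=0 W=0
Move 8: W@(2,0) -> caps B=0 W=0
Move 9: B@(0,2) -> caps B=1 W=0
Move 10: W@(0,0) -> caps B=1 W=0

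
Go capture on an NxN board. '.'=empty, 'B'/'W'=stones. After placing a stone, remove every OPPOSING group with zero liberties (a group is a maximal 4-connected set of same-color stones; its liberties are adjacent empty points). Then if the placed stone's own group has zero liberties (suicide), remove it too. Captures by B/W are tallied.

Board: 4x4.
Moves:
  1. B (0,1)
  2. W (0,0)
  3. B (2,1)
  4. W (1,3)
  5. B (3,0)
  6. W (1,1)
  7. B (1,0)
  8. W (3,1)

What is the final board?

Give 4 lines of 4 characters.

Move 1: B@(0,1) -> caps B=0 W=0
Move 2: W@(0,0) -> caps B=0 W=0
Move 3: B@(2,1) -> caps B=0 W=0
Move 4: W@(1,3) -> caps B=0 W=0
Move 5: B@(3,0) -> caps B=0 W=0
Move 6: W@(1,1) -> caps B=0 W=0
Move 7: B@(1,0) -> caps B=1 W=0
Move 8: W@(3,1) -> caps B=1 W=0

Answer: .B..
BW.W
.B..
BW..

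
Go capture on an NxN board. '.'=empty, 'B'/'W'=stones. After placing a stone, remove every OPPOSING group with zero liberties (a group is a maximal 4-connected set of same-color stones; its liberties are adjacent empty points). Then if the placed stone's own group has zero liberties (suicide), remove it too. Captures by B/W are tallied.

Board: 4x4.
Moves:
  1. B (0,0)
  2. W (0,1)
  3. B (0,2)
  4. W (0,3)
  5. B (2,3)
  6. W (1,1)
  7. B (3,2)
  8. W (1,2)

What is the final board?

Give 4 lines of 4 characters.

Answer: BW.W
.WW.
...B
..B.

Derivation:
Move 1: B@(0,0) -> caps B=0 W=0
Move 2: W@(0,1) -> caps B=0 W=0
Move 3: B@(0,2) -> caps B=0 W=0
Move 4: W@(0,3) -> caps B=0 W=0
Move 5: B@(2,3) -> caps B=0 W=0
Move 6: W@(1,1) -> caps B=0 W=0
Move 7: B@(3,2) -> caps B=0 W=0
Move 8: W@(1,2) -> caps B=0 W=1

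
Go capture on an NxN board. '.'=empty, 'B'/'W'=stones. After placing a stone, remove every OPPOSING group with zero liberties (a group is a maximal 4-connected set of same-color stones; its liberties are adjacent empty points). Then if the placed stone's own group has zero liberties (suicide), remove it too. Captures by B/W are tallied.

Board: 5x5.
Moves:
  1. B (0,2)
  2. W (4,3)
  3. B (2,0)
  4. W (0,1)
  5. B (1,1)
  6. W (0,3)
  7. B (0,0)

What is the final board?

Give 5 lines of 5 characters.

Answer: B.BW.
.B...
B....
.....
...W.

Derivation:
Move 1: B@(0,2) -> caps B=0 W=0
Move 2: W@(4,3) -> caps B=0 W=0
Move 3: B@(2,0) -> caps B=0 W=0
Move 4: W@(0,1) -> caps B=0 W=0
Move 5: B@(1,1) -> caps B=0 W=0
Move 6: W@(0,3) -> caps B=0 W=0
Move 7: B@(0,0) -> caps B=1 W=0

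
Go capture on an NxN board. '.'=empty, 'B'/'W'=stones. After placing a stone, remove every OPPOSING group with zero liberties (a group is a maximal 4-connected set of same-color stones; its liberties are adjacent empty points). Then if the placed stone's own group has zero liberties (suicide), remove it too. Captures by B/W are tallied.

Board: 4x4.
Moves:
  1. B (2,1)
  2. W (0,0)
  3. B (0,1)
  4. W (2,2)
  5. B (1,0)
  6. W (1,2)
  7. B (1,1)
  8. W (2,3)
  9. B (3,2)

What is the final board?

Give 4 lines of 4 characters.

Answer: .B..
BBW.
.BWW
..B.

Derivation:
Move 1: B@(2,1) -> caps B=0 W=0
Move 2: W@(0,0) -> caps B=0 W=0
Move 3: B@(0,1) -> caps B=0 W=0
Move 4: W@(2,2) -> caps B=0 W=0
Move 5: B@(1,0) -> caps B=1 W=0
Move 6: W@(1,2) -> caps B=1 W=0
Move 7: B@(1,1) -> caps B=1 W=0
Move 8: W@(2,3) -> caps B=1 W=0
Move 9: B@(3,2) -> caps B=1 W=0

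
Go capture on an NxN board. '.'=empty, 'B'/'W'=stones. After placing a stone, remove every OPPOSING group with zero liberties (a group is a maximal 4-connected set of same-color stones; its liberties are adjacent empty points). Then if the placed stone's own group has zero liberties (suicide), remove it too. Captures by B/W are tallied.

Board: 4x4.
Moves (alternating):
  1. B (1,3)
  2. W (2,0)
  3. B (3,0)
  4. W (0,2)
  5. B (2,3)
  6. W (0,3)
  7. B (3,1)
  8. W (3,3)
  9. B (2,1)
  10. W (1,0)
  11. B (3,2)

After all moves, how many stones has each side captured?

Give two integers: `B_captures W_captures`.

Answer: 1 0

Derivation:
Move 1: B@(1,3) -> caps B=0 W=0
Move 2: W@(2,0) -> caps B=0 W=0
Move 3: B@(3,0) -> caps B=0 W=0
Move 4: W@(0,2) -> caps B=0 W=0
Move 5: B@(2,3) -> caps B=0 W=0
Move 6: W@(0,3) -> caps B=0 W=0
Move 7: B@(3,1) -> caps B=0 W=0
Move 8: W@(3,3) -> caps B=0 W=0
Move 9: B@(2,1) -> caps B=0 W=0
Move 10: W@(1,0) -> caps B=0 W=0
Move 11: B@(3,2) -> caps B=1 W=0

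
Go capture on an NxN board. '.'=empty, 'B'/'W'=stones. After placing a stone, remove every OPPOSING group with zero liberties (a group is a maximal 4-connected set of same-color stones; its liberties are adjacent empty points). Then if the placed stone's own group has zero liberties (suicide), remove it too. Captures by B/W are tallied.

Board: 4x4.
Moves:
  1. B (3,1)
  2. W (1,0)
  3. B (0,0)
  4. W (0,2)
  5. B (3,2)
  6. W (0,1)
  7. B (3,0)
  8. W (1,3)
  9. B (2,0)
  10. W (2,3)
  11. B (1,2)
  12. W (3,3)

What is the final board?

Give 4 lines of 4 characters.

Answer: .WW.
W.BW
B..W
BBBW

Derivation:
Move 1: B@(3,1) -> caps B=0 W=0
Move 2: W@(1,0) -> caps B=0 W=0
Move 3: B@(0,0) -> caps B=0 W=0
Move 4: W@(0,2) -> caps B=0 W=0
Move 5: B@(3,2) -> caps B=0 W=0
Move 6: W@(0,1) -> caps B=0 W=1
Move 7: B@(3,0) -> caps B=0 W=1
Move 8: W@(1,3) -> caps B=0 W=1
Move 9: B@(2,0) -> caps B=0 W=1
Move 10: W@(2,3) -> caps B=0 W=1
Move 11: B@(1,2) -> caps B=0 W=1
Move 12: W@(3,3) -> caps B=0 W=1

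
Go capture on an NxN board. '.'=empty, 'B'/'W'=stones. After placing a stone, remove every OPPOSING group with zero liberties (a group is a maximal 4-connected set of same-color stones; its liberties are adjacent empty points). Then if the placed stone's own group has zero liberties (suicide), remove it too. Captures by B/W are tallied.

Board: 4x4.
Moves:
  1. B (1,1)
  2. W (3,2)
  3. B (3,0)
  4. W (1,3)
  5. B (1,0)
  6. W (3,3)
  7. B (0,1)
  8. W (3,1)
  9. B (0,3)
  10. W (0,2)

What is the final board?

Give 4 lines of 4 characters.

Answer: .BW.
BB.W
....
BWWW

Derivation:
Move 1: B@(1,1) -> caps B=0 W=0
Move 2: W@(3,2) -> caps B=0 W=0
Move 3: B@(3,0) -> caps B=0 W=0
Move 4: W@(1,3) -> caps B=0 W=0
Move 5: B@(1,0) -> caps B=0 W=0
Move 6: W@(3,3) -> caps B=0 W=0
Move 7: B@(0,1) -> caps B=0 W=0
Move 8: W@(3,1) -> caps B=0 W=0
Move 9: B@(0,3) -> caps B=0 W=0
Move 10: W@(0,2) -> caps B=0 W=1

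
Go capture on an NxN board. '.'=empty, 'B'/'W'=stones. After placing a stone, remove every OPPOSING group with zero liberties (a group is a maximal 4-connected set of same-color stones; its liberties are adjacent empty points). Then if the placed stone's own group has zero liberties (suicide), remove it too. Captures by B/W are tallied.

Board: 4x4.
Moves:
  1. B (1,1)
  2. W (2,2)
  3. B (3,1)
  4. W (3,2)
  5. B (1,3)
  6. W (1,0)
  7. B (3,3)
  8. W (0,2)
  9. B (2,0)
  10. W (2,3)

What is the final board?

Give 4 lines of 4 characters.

Move 1: B@(1,1) -> caps B=0 W=0
Move 2: W@(2,2) -> caps B=0 W=0
Move 3: B@(3,1) -> caps B=0 W=0
Move 4: W@(3,2) -> caps B=0 W=0
Move 5: B@(1,3) -> caps B=0 W=0
Move 6: W@(1,0) -> caps B=0 W=0
Move 7: B@(3,3) -> caps B=0 W=0
Move 8: W@(0,2) -> caps B=0 W=0
Move 9: B@(2,0) -> caps B=0 W=0
Move 10: W@(2,3) -> caps B=0 W=1

Answer: ..W.
WB.B
B.WW
.BW.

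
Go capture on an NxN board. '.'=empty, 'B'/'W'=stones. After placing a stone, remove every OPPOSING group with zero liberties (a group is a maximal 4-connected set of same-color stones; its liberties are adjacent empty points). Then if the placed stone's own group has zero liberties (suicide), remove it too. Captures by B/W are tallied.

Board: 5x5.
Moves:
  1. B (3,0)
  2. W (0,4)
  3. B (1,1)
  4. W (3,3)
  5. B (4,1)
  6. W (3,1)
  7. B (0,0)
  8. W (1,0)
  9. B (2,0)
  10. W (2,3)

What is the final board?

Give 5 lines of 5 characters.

Move 1: B@(3,0) -> caps B=0 W=0
Move 2: W@(0,4) -> caps B=0 W=0
Move 3: B@(1,1) -> caps B=0 W=0
Move 4: W@(3,3) -> caps B=0 W=0
Move 5: B@(4,1) -> caps B=0 W=0
Move 6: W@(3,1) -> caps B=0 W=0
Move 7: B@(0,0) -> caps B=0 W=0
Move 8: W@(1,0) -> caps B=0 W=0
Move 9: B@(2,0) -> caps B=1 W=0
Move 10: W@(2,3) -> caps B=1 W=0

Answer: B...W
.B...
B..W.
BW.W.
.B...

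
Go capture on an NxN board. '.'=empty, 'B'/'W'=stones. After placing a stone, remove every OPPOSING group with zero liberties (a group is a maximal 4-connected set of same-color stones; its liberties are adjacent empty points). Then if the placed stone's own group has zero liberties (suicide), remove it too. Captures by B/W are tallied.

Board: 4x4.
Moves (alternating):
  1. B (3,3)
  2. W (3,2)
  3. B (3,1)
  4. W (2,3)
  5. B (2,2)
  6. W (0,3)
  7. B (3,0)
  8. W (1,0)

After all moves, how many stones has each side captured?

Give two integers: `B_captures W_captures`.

Move 1: B@(3,3) -> caps B=0 W=0
Move 2: W@(3,2) -> caps B=0 W=0
Move 3: B@(3,1) -> caps B=0 W=0
Move 4: W@(2,3) -> caps B=0 W=1
Move 5: B@(2,2) -> caps B=0 W=1
Move 6: W@(0,3) -> caps B=0 W=1
Move 7: B@(3,0) -> caps B=0 W=1
Move 8: W@(1,0) -> caps B=0 W=1

Answer: 0 1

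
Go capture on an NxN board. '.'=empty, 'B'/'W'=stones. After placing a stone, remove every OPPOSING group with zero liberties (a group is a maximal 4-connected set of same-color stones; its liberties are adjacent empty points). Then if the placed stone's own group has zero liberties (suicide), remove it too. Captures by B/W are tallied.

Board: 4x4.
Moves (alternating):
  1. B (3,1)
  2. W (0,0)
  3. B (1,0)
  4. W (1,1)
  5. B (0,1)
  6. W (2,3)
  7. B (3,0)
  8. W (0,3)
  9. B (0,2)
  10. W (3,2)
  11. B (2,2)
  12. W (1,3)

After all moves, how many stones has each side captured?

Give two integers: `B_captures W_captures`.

Move 1: B@(3,1) -> caps B=0 W=0
Move 2: W@(0,0) -> caps B=0 W=0
Move 3: B@(1,0) -> caps B=0 W=0
Move 4: W@(1,1) -> caps B=0 W=0
Move 5: B@(0,1) -> caps B=1 W=0
Move 6: W@(2,3) -> caps B=1 W=0
Move 7: B@(3,0) -> caps B=1 W=0
Move 8: W@(0,3) -> caps B=1 W=0
Move 9: B@(0,2) -> caps B=1 W=0
Move 10: W@(3,2) -> caps B=1 W=0
Move 11: B@(2,2) -> caps B=1 W=0
Move 12: W@(1,3) -> caps B=1 W=0

Answer: 1 0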